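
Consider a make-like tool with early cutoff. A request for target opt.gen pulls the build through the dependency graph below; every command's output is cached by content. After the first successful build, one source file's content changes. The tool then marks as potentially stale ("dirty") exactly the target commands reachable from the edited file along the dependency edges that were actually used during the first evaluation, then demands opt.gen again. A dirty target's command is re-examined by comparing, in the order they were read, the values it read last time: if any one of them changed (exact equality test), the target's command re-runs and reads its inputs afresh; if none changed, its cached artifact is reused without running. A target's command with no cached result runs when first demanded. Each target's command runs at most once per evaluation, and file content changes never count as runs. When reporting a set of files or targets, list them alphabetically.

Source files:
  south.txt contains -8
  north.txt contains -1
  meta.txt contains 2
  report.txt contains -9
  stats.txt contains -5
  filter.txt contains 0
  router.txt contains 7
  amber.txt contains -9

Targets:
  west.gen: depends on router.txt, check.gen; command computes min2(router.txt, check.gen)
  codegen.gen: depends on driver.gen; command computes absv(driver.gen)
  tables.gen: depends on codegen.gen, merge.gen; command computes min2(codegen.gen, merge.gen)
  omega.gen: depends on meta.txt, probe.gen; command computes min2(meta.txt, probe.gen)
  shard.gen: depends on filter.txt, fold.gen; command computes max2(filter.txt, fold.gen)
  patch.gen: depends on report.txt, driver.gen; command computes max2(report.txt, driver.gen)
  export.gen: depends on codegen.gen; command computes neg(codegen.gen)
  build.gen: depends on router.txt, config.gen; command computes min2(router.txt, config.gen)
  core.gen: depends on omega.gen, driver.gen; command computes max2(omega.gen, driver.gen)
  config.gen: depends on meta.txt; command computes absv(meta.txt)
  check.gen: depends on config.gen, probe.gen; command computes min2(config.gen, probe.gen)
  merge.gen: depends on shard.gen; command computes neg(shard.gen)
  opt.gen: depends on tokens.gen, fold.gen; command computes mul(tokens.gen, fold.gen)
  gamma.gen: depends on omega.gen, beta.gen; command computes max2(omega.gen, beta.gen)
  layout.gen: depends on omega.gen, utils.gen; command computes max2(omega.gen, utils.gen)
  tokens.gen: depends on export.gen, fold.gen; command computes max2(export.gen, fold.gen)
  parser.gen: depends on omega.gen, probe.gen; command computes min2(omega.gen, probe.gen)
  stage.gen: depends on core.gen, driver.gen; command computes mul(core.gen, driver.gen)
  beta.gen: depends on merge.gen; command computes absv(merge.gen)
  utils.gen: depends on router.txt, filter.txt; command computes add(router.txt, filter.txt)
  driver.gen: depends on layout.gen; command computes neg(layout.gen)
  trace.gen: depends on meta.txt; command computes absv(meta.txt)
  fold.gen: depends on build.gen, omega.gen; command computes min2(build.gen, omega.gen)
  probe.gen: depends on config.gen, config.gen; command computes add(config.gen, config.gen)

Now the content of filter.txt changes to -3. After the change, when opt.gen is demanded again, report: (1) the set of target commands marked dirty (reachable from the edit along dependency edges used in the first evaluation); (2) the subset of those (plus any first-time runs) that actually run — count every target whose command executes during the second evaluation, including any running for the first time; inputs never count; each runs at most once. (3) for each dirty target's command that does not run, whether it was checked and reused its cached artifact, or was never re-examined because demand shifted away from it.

The edit dirties: codegen.gen, driver.gen, export.gen, layout.gen, opt.gen, tokens.gen, utils.gen.
6 target commands run: codegen.gen, driver.gen, export.gen, layout.gen, tokens.gen, utils.gen.
Cache hits after checking: opt.gen.
Note the absorption at tokens.gen: it re-runs yet its value is the same, leaving the output's value untouched.

First demand of the output computes:
  config.gen = absv(2) = 2
  build.gen = min2(7, 2) = 2
  probe.gen = add(2, 2) = 4
  omega.gen = min2(2, 4) = 2
  fold.gen = min2(2, 2) = 2
  utils.gen = add(7, 0) = 7
  layout.gen = max2(2, 7) = 7
  driver.gen = neg(7) = -7
  codegen.gen = absv(-7) = 7
  export.gen = neg(7) = -7
  tokens.gen = max2(-7, 2) = 2
  opt.gen = mul(2, 2) = 4

After the edit, cleaning proceeds:
  utils.gen: a read changed (filter.txt 0->-3) — executes, giving 4.
  layout.gen: a read changed (utils.gen 7->4) — executes, giving 4.
  driver.gen: a read changed (layout.gen 7->4) — executes, giving -4.
  codegen.gen: a read changed (driver.gen -7->-4) — executes, giving 4.
  export.gen: a read changed (codegen.gen 7->4) — executes, giving -4.
  tokens.gen: a read changed (export.gen -7->-4) — executes, giving 2 — identical to its old value.
  opt.gen: dirty, but its reads are unchanged (tokens.gen unchanged, fold.gen unchanged); cached 4 stands.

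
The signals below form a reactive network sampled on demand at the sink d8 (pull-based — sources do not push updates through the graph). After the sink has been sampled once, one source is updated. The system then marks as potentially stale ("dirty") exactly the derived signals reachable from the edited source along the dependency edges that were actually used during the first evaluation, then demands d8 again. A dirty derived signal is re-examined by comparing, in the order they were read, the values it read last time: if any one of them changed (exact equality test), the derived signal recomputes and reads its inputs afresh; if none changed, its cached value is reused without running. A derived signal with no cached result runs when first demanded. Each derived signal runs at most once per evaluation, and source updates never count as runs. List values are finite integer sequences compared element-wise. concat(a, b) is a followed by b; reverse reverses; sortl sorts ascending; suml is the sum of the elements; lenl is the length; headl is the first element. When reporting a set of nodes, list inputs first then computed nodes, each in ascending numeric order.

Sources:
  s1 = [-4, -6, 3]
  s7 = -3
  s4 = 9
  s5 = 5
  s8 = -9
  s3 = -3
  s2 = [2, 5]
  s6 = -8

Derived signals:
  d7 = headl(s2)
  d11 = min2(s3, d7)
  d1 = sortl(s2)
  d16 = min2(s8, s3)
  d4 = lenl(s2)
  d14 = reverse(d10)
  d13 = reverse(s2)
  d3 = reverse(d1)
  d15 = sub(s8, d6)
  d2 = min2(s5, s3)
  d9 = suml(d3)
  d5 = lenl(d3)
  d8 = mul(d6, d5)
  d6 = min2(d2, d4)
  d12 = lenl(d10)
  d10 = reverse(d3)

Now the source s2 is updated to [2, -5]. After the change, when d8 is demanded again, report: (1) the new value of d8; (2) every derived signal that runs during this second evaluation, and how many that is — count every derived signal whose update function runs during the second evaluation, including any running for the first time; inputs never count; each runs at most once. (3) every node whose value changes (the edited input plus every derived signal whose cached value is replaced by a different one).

d8 now evaluates to -6.
Run set: d1, d3, d4, d5 (4 run).
Changed values: s2, d1, d3.
The important point: at d6 every value read last time is unchanged, so the dirty flag clears without a run.

Initial pass — values computed on the first demand:
  d1 = sortl([2, 5]) = [2, 5]
  d2 = min2(5, -3) = -3
  d3 = reverse([2, 5]) = [5, 2]
  d4 = lenl([2, 5]) = 2
  d5 = lenl([5, 2]) = 2
  d6 = min2(-3, 2) = -3
  d8 = mul(-3, 2) = -6

Second demand — change propagation:
  d1: re-runs because s2 [2, 5]->[2, -5]; new result [-5, 2].
  d3: re-runs because d1 [2, 5]->[-5, 2]; new result [2, -5].
  d4: re-runs because s2 [2, 5]->[2, -5]; new result 2 (unchanged).
  d5: re-runs because d3 [5, 2]->[2, -5]; new result 2 (unchanged).
  d6: re-examined; everything it read last time is the same (d2 unchanged, d4 unchanged) — cache -3 kept, no run.
  d8: re-examined; everything it read last time is the same (d6 unchanged, d5 unchanged) — cache -6 kept, no run.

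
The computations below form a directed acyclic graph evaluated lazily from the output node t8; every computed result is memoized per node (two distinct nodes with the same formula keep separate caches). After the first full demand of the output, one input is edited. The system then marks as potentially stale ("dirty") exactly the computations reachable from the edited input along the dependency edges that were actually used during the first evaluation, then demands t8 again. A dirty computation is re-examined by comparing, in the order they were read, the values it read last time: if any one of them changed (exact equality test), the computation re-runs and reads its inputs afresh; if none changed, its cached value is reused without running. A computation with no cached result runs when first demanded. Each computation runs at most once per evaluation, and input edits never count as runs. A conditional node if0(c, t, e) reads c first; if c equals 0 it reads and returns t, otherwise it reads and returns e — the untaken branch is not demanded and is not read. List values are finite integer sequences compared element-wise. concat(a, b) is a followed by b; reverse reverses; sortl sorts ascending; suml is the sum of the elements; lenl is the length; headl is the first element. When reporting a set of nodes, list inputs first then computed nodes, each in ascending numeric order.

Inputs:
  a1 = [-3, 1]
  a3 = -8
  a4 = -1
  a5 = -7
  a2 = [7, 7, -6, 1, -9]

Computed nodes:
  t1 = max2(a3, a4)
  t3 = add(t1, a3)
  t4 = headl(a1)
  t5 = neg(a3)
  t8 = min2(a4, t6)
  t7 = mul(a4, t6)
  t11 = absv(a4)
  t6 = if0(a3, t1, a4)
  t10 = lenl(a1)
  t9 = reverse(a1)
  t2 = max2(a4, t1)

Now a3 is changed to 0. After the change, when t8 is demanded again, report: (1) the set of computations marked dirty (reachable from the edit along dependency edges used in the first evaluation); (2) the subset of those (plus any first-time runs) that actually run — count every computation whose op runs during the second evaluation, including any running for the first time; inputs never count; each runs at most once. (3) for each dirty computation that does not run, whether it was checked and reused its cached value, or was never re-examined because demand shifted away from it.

The edit dirties: t6, t8.
3 computations run: t1, t6, t8.
No dirty computation escaped a run.
Note the branch switch — t1 had no cache and runs now for the first time.

First demand of the output computes:
  t6 = if0(a3=-8 -> else branch a4) = -1
  t8 = min2(-1, -1) = -1

After the edit, cleaning proceeds:
  t1: had never run; runs now, result 0.
  t6: a read changed (a3 -8->0) — executes, giving 0.
  t8: a read changed (t6 -1->0) — executes, giving -1 — identical to its old value.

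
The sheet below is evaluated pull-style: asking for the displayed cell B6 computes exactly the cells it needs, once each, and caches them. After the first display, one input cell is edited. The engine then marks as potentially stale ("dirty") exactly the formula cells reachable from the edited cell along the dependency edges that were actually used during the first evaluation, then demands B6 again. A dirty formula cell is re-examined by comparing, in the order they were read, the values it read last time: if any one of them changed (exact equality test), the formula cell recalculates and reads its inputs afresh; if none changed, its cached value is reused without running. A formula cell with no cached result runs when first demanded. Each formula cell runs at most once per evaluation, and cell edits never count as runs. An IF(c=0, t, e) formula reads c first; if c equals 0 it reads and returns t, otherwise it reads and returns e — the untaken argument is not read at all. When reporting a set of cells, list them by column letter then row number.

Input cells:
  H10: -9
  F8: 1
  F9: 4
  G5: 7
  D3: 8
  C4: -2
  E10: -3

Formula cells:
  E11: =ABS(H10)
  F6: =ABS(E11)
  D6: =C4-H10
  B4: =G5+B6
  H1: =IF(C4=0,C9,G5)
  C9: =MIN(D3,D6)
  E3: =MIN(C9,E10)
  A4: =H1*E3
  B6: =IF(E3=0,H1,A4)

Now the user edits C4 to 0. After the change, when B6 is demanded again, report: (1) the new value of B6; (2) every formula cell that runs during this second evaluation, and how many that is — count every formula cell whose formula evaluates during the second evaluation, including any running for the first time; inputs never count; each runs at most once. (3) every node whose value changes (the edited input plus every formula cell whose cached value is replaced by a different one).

Demanding B6 again yields -24.
6 formula cells run: A4, B6, C9, D6, E3, H1.
The nodes whose values change: A4, B6, C4, C9, D6, H1.

First demand of the output computes:
  D6 = -2 - -9 = 7
  C9 = MIN(8, 7) = 7
  E3 = MIN(7, -3) = -3
  H1 = IF(C4=0: C4=-2 -> else branch G5) = 7
  A4 = 7 * -3 = -21
  B6 = IF(E3=0: E3=-3 -> else branch A4) = -21

After the edit, cleaning proceeds:
  D6: a read changed (C4 -2->0) — executes, giving 9.
  C9: a read changed (D6 7->9) — executes, giving 8.
  E3: a read changed (C9 7->8) — executes, giving -3 — identical to its old value.
  H1: a read changed (C4 -2->0) — executes, giving 8.
  A4: a read changed (H1 7->8) — executes, giving -24.
  B6: a read changed (A4 -21->-24) — executes, giving -24.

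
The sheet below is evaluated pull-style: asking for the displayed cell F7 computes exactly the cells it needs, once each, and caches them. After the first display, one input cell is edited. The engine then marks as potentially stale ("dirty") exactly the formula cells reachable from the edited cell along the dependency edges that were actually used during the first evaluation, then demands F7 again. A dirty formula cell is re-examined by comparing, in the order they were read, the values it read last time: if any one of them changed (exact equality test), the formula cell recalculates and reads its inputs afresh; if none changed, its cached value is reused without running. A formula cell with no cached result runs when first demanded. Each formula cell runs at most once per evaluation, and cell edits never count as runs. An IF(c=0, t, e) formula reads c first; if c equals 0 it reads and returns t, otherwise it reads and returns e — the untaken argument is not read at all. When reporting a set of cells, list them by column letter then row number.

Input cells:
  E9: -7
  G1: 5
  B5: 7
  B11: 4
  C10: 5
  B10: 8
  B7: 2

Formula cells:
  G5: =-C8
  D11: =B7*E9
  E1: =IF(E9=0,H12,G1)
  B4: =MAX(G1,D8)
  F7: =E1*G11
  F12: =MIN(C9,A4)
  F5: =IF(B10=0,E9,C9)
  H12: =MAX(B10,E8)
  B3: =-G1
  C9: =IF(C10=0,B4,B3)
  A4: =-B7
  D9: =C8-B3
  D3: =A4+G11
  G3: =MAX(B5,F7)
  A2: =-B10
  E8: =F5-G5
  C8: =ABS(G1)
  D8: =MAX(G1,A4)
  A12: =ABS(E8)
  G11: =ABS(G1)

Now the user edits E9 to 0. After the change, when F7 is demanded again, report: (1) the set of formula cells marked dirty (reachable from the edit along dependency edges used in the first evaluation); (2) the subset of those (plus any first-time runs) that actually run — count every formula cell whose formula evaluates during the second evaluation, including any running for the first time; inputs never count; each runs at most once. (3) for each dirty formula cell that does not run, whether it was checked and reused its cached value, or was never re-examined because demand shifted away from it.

First demand of the output computes:
  E1 = IF(E9=0: E9=-7 -> else branch G1) = 5
  G11 = ABS(5) = 5
  F7 = 5 * 5 = 25

After the edit, cleaning proceeds:
  B3: had never run; runs now, result -5.
  C8: had never run; runs now, result 5.
  C9: had never run; runs now, result -5.
  F5: had never run; runs now, result -5.
  G5: had never run; runs now, result -5.
  E8: had never run; runs now, result 0.
  H12: had never run; runs now, result 8.
  E1: a read changed (E9 -7->0) — executes, giving 8.
  F7: a read changed (E1 5->8) — executes, giving 40.

Note the branch switch — B3, C8, C9, E8, F5, G5, H12 had no cache and run now for the first time.

The edit dirties: E1, F7.
9 formula cells run: B3, C8, C9, E1, E8, F5, F7, G5, H12.
No dirty formula cell escaped a run.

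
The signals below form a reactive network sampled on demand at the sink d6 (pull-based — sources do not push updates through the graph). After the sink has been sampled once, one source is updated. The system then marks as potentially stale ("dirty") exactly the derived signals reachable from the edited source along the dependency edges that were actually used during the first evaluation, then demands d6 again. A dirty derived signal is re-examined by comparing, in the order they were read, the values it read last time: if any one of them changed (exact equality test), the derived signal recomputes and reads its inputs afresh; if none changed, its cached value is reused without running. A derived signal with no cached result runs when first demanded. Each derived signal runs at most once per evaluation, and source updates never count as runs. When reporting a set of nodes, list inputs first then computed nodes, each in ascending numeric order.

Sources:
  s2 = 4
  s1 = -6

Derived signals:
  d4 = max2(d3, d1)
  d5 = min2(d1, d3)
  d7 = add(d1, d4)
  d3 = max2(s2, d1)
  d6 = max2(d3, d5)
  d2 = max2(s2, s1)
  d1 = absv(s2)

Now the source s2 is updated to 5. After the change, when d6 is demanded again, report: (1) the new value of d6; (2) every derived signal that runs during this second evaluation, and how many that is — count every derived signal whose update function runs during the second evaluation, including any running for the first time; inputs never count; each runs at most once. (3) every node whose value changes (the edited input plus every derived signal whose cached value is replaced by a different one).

Initial pass — values computed on the first demand:
  d1 = absv(4) = 4
  d3 = max2(4, 4) = 4
  d5 = min2(4, 4) = 4
  d6 = max2(4, 4) = 4

Second demand — change propagation:
  d1: re-runs because s2 4->5; new result 5.
  d3: re-runs because s2 4->5; d1 4->5; new result 5.
  d5: re-runs because d1 4->5; d3 4->5; new result 5.
  d6: re-runs because d3 4->5; d5 4->5; new result 5.

d6 now evaluates to 5.
Run set: d1, d3, d5, d6 (4 run).
Changed values: s2, d1, d3, d5, d6.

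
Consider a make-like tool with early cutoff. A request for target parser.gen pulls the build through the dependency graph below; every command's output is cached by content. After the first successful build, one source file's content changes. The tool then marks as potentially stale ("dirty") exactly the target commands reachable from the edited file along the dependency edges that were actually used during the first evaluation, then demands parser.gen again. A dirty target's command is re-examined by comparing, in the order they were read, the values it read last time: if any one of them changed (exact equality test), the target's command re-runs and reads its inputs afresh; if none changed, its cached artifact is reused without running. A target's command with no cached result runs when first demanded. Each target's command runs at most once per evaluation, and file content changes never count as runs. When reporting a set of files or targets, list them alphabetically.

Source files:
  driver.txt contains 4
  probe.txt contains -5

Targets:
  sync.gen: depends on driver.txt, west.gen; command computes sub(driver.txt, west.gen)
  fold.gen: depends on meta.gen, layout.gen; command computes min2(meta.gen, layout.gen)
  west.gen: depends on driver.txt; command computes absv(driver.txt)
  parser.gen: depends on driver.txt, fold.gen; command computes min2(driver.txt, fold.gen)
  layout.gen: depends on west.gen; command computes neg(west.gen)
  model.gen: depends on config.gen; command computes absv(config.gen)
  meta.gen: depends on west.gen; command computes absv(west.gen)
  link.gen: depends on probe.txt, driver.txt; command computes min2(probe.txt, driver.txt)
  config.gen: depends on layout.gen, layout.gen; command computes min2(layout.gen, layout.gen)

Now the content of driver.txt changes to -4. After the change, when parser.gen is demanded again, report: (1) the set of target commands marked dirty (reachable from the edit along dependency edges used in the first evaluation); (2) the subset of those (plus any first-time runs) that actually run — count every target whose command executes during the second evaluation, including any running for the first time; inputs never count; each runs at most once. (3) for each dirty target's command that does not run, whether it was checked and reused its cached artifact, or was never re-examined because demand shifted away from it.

The edit dirties: fold.gen, layout.gen, meta.gen, parser.gen, west.gen.
2 target commands run: parser.gen, west.gen.
Cache hits after checking: fold.gen, layout.gen, meta.gen.
Note where the cutoff bites: meta.gen is checked, finds nothing changed, and keeps its cache.

First demand of the output computes:
  west.gen = absv(4) = 4
  layout.gen = neg(4) = -4
  meta.gen = absv(4) = 4
  fold.gen = min2(4, -4) = -4
  parser.gen = min2(4, -4) = -4

After the edit, cleaning proceeds:
  west.gen: a read changed (driver.txt 4->-4) — executes, giving 4 — identical to its old value.
  layout.gen: dirty, but its reads are unchanged (west.gen unchanged); cached -4 stands.
  meta.gen: dirty, but its reads are unchanged (west.gen unchanged); cached 4 stands.
  fold.gen: dirty, but its reads are unchanged (meta.gen unchanged, layout.gen unchanged); cached -4 stands.
  parser.gen: a read changed (driver.txt 4->-4) — executes, giving -4 — identical to its old value.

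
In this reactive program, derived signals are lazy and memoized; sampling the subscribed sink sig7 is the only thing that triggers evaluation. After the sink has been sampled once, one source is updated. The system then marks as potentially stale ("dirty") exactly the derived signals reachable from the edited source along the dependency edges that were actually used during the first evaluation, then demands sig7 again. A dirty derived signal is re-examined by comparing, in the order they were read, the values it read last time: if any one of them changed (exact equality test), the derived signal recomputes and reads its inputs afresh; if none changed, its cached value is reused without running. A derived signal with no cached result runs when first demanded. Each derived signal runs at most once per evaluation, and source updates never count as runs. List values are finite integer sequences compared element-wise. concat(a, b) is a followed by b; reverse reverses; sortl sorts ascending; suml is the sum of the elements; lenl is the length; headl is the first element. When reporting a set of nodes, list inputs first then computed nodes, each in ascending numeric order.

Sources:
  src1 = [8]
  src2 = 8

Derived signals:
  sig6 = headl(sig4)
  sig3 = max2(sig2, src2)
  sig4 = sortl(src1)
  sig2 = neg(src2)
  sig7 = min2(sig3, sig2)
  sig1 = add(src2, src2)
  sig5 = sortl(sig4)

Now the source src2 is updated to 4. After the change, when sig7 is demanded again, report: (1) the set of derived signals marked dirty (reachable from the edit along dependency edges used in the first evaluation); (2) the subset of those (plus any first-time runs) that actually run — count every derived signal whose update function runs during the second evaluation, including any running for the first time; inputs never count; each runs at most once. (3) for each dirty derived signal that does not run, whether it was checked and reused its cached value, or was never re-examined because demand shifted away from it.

The edit dirties: sig2, sig3, sig7.
3 derived signals run: sig2, sig3, sig7.
No dirty derived signal escaped a run.

First demand of the output computes:
  sig2 = neg(8) = -8
  sig3 = max2(-8, 8) = 8
  sig7 = min2(8, -8) = -8

After the edit, cleaning proceeds:
  sig2: a read changed (src2 8->4) — executes, giving -4.
  sig3: a read changed (sig2 -8->-4; src2 8->4) — executes, giving 4.
  sig7: a read changed (sig3 8->4; sig2 -8->-4) — executes, giving -4.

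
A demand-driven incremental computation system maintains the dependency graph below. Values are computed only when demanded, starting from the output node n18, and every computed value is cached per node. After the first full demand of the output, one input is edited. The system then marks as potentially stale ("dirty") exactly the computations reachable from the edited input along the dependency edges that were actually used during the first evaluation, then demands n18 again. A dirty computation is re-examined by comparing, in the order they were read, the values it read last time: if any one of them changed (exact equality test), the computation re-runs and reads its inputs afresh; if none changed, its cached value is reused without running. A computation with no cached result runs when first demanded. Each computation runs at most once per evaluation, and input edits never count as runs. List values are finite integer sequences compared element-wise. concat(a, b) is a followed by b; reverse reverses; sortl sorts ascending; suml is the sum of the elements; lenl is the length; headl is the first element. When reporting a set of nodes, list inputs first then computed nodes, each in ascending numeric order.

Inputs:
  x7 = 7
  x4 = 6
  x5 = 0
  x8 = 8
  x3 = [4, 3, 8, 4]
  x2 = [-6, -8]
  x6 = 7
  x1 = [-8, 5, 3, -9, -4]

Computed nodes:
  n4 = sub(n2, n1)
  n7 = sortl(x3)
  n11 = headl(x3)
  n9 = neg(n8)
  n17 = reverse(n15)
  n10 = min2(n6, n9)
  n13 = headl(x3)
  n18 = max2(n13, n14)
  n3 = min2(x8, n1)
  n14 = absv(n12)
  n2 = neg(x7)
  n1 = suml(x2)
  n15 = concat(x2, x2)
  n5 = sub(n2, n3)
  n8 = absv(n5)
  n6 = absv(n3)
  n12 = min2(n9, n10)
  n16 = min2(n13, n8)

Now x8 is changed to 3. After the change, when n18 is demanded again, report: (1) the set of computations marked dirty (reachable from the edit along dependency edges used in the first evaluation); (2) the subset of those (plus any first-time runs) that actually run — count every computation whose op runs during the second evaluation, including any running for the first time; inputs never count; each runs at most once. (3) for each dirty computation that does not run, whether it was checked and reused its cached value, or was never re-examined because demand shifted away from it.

Marked dirty: n3, n5, n6, n8, n9, n10, n12, n14, n18.
Computations that run: n3 — 1 in total.
Checked but reused from cache: n5, n6, n8, n9, n10, n12, n14, n18.
Key observation: the change is absorbed at n3 — it re-runs but produces the same value, and the output's value is unchanged.

First evaluation (everything demanded from the output):
  n1 = suml([-6, -8]) = -14
  n2 = neg(7) = -7
  n3 = min2(8, -14) = -14
  n5 = sub(-7, -14) = 7
  n6 = absv(-14) = 14
  n8 = absv(7) = 7
  n9 = neg(7) = -7
  n10 = min2(14, -7) = -7
  n12 = min2(-7, -7) = -7
  n13 = headl([4, 3, 8, 4]) = 4
  n14 = absv(-7) = 7
  n18 = max2(4, 7) = 7

Propagation after the edit:
  n3: runs — x8 8->3; result -14 (same value as before).
  n5: checked — values it read are unchanged (n2 unchanged, n3 unchanged); reused cached 7 without running.
  n6: checked — values it read are unchanged (n3 unchanged); reused cached 14 without running.
  n8: checked — values it read are unchanged (n5 unchanged); reused cached 7 without running.
  n9: checked — values it read are unchanged (n8 unchanged); reused cached -7 without running.
  n10: checked — values it read are unchanged (n6 unchanged, n9 unchanged); reused cached -7 without running.
  n12: checked — values it read are unchanged (n9 unchanged, n10 unchanged); reused cached -7 without running.
  n14: checked — values it read are unchanged (n12 unchanged); reused cached 7 without running.
  n18: checked — values it read are unchanged (n13 unchanged, n14 unchanged); reused cached 7 without running.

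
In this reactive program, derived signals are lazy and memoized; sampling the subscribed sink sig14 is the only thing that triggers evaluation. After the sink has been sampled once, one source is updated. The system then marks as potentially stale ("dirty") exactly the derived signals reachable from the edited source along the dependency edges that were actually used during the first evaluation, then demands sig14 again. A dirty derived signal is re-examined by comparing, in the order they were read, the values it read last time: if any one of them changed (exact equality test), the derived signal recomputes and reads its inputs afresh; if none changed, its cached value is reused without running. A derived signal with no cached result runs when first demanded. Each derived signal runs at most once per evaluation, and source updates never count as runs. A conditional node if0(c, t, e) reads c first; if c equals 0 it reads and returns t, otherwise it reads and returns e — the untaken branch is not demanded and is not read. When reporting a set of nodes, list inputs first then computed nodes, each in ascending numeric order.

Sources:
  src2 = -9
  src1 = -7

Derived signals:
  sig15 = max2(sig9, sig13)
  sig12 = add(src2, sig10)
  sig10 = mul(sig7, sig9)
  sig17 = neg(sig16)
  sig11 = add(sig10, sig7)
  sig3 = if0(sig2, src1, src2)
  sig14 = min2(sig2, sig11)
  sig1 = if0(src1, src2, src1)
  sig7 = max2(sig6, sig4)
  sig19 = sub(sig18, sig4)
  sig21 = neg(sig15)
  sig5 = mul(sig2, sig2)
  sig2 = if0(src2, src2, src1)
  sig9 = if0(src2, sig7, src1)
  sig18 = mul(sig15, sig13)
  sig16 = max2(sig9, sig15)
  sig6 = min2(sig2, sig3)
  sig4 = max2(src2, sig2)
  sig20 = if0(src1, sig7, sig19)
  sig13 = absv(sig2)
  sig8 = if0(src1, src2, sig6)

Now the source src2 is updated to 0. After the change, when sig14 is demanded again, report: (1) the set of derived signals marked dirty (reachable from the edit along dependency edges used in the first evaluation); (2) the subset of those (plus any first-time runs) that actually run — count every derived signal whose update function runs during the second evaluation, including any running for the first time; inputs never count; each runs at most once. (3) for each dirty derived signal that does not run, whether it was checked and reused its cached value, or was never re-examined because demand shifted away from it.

First demand of the output computes:
  sig2 = if0(src2=-9 -> else branch src1) = -7
  sig3 = if0(sig2=-7 -> else branch src2) = -9
  sig4 = max2(-9, -7) = -7
  sig6 = min2(-7, -9) = -9
  sig7 = max2(-9, -7) = -7
  sig9 = if0(src2=-9 -> else branch src1) = -7
  sig10 = mul(-7, -7) = 49
  sig11 = add(49, -7) = 42
  sig14 = min2(-7, 42) = -7

After the edit, cleaning proceeds:
  sig2: a read changed (src2 -9->0) — executes, giving 0.
  sig3: a read changed (sig2 -7->0; src2 -9->0) — executes, giving -7.
  sig4: a read changed (src2 -9->0; sig2 -7->0) — executes, giving 0.
  sig6: a read changed (sig2 -7->0; sig3 -9->-7) — executes, giving -7.
  sig7: a read changed (sig6 -9->-7; sig4 -7->0) — executes, giving 0.
  sig9: a read changed (src2 -9->0) — executes, giving 0.
  sig10: a read changed (sig7 -7->0; sig9 -7->0) — executes, giving 0.
  sig11: a read changed (sig10 49->0; sig7 -7->0) — executes, giving 0.
  sig14: a read changed (sig2 -7->0; sig11 42->0) — executes, giving 0.

The edit dirties: sig2, sig3, sig4, sig6, sig7, sig9, sig10, sig11, sig14.
9 derived signals run: sig2, sig3, sig4, sig6, sig7, sig9, sig10, sig11, sig14.
No dirty derived signal escaped a run.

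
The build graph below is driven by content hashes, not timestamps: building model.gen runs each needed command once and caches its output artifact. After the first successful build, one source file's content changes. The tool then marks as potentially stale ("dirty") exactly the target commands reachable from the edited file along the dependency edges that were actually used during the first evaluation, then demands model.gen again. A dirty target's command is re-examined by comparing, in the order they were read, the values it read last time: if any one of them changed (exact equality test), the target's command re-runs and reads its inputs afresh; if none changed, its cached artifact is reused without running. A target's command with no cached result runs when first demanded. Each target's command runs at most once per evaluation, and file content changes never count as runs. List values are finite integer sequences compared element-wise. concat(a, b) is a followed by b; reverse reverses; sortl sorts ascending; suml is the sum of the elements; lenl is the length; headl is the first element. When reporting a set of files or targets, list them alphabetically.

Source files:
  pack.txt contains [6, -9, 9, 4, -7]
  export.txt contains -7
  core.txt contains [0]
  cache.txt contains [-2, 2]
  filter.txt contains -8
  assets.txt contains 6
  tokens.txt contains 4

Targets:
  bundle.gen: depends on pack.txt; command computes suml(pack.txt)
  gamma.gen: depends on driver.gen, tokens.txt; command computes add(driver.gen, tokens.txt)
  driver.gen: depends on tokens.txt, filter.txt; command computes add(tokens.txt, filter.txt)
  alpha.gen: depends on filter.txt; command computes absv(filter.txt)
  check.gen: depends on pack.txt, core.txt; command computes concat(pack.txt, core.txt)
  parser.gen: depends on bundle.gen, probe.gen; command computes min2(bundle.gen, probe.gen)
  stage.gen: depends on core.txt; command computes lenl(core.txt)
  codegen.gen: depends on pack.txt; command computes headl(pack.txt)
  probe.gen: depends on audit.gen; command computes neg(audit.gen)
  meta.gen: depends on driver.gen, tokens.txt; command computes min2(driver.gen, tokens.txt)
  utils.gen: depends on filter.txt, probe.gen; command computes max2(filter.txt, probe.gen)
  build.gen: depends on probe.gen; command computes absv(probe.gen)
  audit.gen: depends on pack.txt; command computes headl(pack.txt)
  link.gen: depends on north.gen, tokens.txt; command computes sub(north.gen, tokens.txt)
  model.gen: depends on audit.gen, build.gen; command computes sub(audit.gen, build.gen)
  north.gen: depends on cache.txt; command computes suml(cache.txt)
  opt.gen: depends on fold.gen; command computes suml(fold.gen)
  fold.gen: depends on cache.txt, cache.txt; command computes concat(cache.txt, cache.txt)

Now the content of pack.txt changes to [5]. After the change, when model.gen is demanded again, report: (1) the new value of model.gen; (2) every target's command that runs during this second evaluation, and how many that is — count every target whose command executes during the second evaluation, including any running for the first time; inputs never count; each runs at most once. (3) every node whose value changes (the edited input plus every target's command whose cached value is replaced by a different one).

Initial pass — values computed on the first demand:
  audit.gen = headl([6, -9, 9, 4, -7]) = 6
  probe.gen = neg(6) = -6
  build.gen = absv(-6) = 6
  model.gen = sub(6, 6) = 0

Second demand — change propagation:
  audit.gen: re-runs because pack.txt [6, -9, 9, 4, -7]->[5]; new result 5.
  probe.gen: re-runs because audit.gen 6->5; new result -5.
  build.gen: re-runs because probe.gen -6->-5; new result 5.
  model.gen: re-runs because audit.gen 6->5; build.gen 6->5; new result 0 (unchanged).

model.gen now evaluates to 0.
Run set: audit.gen, build.gen, model.gen, probe.gen (4 run).
Changed values: audit.gen, build.gen, pack.txt, probe.gen.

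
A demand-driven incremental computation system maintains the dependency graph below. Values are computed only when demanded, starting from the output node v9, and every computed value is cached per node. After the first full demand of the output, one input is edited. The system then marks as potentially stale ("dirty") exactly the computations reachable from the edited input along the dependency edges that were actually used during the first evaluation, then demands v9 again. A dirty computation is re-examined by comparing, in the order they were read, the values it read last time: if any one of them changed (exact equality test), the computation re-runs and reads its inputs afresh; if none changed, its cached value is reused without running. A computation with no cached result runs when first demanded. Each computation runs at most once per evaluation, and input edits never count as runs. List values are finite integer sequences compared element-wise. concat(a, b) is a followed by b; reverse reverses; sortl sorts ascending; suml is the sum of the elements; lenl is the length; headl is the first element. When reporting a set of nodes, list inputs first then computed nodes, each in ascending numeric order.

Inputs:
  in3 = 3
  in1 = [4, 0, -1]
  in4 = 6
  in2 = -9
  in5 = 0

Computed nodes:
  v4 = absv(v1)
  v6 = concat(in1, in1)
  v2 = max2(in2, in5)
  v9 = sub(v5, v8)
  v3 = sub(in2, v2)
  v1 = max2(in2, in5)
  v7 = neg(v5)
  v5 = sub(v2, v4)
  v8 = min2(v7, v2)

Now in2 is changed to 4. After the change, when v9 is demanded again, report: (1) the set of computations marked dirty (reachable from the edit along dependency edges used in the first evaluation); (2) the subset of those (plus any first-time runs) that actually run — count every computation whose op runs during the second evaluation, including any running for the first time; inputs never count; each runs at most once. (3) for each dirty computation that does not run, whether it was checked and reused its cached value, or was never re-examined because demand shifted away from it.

Marked dirty: v1, v2, v4, v5, v7, v8, v9.
Computations that run: v1, v2, v4, v5, v8 — 5 in total.
Checked but reused from cache: v7, v9.
Key observation: the cutoff stops propagation at v7 — its inputs' values are unchanged, so it reuses its cache.

First evaluation (everything demanded from the output):
  v1 = max2(-9, 0) = 0
  v2 = max2(-9, 0) = 0
  v4 = absv(0) = 0
  v5 = sub(0, 0) = 0
  v7 = neg(0) = 0
  v8 = min2(0, 0) = 0
  v9 = sub(0, 0) = 0

Propagation after the edit:
  v1: runs — in2 -9->4; result 4.
  v2: runs — in2 -9->4; result 4.
  v4: runs — v1 0->4; result 4.
  v5: runs — v2 0->4; v4 0->4; result 0 (same value as before).
  v7: checked — values it read are unchanged (v5 unchanged); reused cached 0 without running.
  v8: runs — v2 0->4; result 0 (same value as before).
  v9: checked — values it read are unchanged (v5 unchanged, v8 unchanged); reused cached 0 without running.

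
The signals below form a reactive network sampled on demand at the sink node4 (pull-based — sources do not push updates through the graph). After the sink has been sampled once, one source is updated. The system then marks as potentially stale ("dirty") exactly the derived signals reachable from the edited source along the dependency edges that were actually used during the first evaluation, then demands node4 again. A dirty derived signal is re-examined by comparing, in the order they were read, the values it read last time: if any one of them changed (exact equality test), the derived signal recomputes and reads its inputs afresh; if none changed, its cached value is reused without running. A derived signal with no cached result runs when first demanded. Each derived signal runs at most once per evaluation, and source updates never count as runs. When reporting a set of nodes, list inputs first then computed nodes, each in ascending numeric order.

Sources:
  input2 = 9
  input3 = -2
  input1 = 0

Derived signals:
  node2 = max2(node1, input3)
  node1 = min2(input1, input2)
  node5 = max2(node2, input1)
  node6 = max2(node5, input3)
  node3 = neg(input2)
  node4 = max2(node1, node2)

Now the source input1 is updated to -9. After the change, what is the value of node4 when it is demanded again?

Initial pass — values computed on the first demand:
  node1 = min2(0, 9) = 0
  node2 = max2(0, -2) = 0
  node4 = max2(0, 0) = 0

Second demand — change propagation:
  node1: re-runs because input1 0->-9; new result -9.
  node2: re-runs because node1 0->-9; new result -2.
  node4: re-runs because node1 0->-9; node2 0->-2; new result -2.

node4 now evaluates to -2.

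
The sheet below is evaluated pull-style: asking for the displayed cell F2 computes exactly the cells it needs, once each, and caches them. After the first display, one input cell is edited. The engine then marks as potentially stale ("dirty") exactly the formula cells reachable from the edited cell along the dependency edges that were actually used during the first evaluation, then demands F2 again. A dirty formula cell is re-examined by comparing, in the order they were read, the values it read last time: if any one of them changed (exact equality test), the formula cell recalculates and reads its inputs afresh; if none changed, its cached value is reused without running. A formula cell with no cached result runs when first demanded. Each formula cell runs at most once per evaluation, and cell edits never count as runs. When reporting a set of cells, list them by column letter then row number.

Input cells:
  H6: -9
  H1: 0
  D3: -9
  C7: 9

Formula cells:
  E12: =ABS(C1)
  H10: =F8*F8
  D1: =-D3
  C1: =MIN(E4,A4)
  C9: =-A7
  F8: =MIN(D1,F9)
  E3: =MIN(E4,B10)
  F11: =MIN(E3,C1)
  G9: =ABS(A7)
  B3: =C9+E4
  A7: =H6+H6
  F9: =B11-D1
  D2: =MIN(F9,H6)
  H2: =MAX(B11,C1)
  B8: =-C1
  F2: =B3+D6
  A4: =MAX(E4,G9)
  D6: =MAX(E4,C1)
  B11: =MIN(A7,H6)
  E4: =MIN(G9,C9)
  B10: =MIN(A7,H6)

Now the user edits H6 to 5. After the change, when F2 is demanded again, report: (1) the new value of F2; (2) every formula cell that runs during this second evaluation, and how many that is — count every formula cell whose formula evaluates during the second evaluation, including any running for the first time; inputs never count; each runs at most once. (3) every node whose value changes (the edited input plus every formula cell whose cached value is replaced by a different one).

Demanding F2 again yields -30.
9 formula cells run: A4, A7, B3, C1, C9, D6, E4, F2, G9.
The nodes whose values change: A4, A7, B3, C1, C9, D6, E4, F2, G9, H6.

First demand of the output computes:
  A7 = -9 + -9 = -18
  C9 = -(-18) = 18
  G9 = ABS(-18) = 18
  E4 = MIN(18, 18) = 18
  A4 = MAX(18, 18) = 18
  B3 = 18 + 18 = 36
  C1 = MIN(18, 18) = 18
  D6 = MAX(18, 18) = 18
  F2 = 36 + 18 = 54

After the edit, cleaning proceeds:
  A7: a read changed (H6 -9->5; H6 -9->5) — executes, giving 10.
  C9: a read changed (A7 -18->10) — executes, giving -10.
  G9: a read changed (A7 -18->10) — executes, giving 10.
  E4: a read changed (G9 18->10; C9 18->-10) — executes, giving -10.
  A4: a read changed (E4 18->-10; G9 18->10) — executes, giving 10.
  B3: a read changed (C9 18->-10; E4 18->-10) — executes, giving -20.
  C1: a read changed (E4 18->-10; A4 18->10) — executes, giving -10.
  D6: a read changed (E4 18->-10; C1 18->-10) — executes, giving -10.
  F2: a read changed (B3 36->-20; D6 18->-10) — executes, giving -30.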